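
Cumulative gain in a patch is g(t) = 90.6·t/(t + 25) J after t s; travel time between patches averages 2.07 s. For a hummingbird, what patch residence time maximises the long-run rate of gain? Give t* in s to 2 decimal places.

7.19 s

By the marginal value theorem, leave when the instantaneous gain rate g'(t) equals the habitat-wide average g(t)/(T + t).
g'(t) = 90.6·25/(t + 25)². Setting 90.6·25/(t+25)² = 90.6t/[(t+25)(2.07+t)] gives 25(2.07+t) = t(t+25), so t² = 25×2.07 = 51.75.
t* = √51.75 = 7.194 s.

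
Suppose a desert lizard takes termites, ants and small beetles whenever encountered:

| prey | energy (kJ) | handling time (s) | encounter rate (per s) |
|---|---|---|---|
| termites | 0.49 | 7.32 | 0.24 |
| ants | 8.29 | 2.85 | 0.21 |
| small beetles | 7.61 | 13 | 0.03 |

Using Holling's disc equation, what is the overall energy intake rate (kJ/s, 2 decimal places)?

0.56 kJ/s

R = Σλ_iE_i / (1 + Σλ_ih_i)
Numerator: 0.24×0.49 + 0.21×8.29 + 0.03×7.61 = 2.087
Denominator: 1 + 0.24×7.32 + 0.21×2.85 + 0.03×13 = 3.745
R = 2.087/3.745 = 0.5572 kJ/s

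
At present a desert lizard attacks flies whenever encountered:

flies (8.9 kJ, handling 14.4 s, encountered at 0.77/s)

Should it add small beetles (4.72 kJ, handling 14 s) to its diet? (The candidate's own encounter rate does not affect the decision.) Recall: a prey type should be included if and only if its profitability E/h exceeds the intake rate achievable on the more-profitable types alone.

On flies alone, R = ΣλE/(1+Σλh) = 6.853/12.09 = 0.5669 kJ/s.
small beetles: E/h = 4.72/14 = 0.3371 kJ/s.
0.3371 < 0.5669, so adding small beetles would lower the average — exclude it.

No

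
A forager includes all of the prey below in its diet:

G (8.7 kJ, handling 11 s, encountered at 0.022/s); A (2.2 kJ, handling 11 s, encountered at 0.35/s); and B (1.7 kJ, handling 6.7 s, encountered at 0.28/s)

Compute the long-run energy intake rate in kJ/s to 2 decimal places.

Energy encountered per unit search time: 0.022×8.7 + 0.35×2.2 + 0.28×1.7 = 1.437 kJ/s.
Handling time per unit search time: 0.022×11 + 0.35×11 + 0.28×6.7 = 5.968.
Rate = 1.437/(1 + 5.968) = 0.2063 kJ/s.

0.21 kJ/s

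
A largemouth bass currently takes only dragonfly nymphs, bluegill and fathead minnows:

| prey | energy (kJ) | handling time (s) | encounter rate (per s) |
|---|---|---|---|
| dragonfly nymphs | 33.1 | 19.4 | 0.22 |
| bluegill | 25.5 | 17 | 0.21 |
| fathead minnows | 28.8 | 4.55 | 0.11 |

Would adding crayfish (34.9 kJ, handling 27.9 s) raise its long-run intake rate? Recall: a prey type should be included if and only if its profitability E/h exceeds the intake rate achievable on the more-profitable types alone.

No

On dragonfly nymphs, bluegill and fathead minnows alone, R = ΣλE/(1+Σλh) = 15.8/9.338 = 1.692 kJ/s.
Profitability of crayfish: 34.9/27.9 = 1.251 kJ/s.
Since 1.251 < R, time spent handling crayfish is better spent searching.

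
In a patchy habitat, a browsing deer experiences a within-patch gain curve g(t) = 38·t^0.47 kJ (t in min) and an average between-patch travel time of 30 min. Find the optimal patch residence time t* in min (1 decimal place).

Maximise g(t)/(T+t): set derivative to zero → g'(t)(T+t) = g(t).
g'(t) = 0.47·38·t^-0.53. Setting 0.47·38·t^-0.53 = 38·t^0.47/(30+t) gives 0.47(30+t) = t, so 0.53·t = 0.47×30.
t* = 0.47×30/0.53 = 26.6 min.

26.6 min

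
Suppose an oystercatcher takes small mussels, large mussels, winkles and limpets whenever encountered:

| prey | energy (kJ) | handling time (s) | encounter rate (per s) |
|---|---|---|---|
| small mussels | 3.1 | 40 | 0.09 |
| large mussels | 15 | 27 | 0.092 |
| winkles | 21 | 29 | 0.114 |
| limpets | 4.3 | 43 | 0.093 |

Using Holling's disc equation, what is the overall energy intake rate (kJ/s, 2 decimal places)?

R = Σλ_iE_i / (1 + Σλ_ih_i)
Numerator: 0.09×3.1 + 0.092×15 + 0.114×21 + 0.093×4.3 = 4.453
Denominator: 1 + 0.09×40 + 0.092×27 + 0.114×29 + 0.093×43 = 14.39
R = 4.453/14.39 = 0.3095 kJ/s

0.31 kJ/s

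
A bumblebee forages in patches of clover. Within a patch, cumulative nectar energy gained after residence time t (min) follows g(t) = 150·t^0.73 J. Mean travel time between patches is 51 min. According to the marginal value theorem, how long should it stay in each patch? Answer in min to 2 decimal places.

137.89 min

Maximise g(t)/(T+t): set derivative to zero → g'(t)(T+t) = g(t).
g'(t) = 0.73·150·t^-0.27. Setting 0.73·150·t^-0.27 = 150·t^0.73/(51+t) gives 0.73(51+t) = t, so 0.27·t = 0.73×51.
t* = 0.73×51/0.27 = 137.9 min.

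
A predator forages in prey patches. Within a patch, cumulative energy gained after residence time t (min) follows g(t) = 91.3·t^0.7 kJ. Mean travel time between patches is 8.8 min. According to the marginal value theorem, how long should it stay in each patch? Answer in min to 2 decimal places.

Optimal t* satisfies g'(t*) = g(t*)/(T + t*).
g'(t) = 0.7·91.3·t^-0.3. Setting 0.7·91.3·t^-0.3 = 91.3·t^0.7/(8.8+t) gives 0.7(8.8+t) = t, so 0.30·t = 0.7×8.8.
t* = 0.7×8.8/0.30 = 20.53 min.

20.53 min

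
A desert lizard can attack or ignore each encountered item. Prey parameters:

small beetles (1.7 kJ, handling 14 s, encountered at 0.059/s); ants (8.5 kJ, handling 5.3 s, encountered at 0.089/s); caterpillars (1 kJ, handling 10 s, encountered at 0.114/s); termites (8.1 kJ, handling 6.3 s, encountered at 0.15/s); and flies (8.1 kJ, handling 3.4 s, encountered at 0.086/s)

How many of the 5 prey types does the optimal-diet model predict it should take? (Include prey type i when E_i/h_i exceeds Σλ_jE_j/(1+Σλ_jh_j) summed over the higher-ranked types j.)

3

Profitabilities (E/h, kJ/s): flies 2.38, ants 1.6, termites 1.29, small beetles 0.121, caterpillars 0.1. Add prey in this order while the next type's profitability exceeds the intake rate on those already taken.
Rate on top 1: 0.539. ants: 1.6 > 0.539 → include.
Rate on top 2: 0.8237. termites: 1.29 > 0.8237 → include.
Rate on top 3: 0.9849. small beetles: 0.121 < 0.9849 → exclude; stop.
Optimal diet: flies, ants, termites — 3 of 5 types.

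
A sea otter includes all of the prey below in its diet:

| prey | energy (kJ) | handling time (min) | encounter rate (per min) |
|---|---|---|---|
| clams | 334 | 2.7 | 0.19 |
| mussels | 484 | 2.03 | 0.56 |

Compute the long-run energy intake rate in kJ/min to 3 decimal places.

R = (0.19×334 + 0.56×484) / (1 + 0.19×2.7 + 0.56×2.03) = 334.5/2.65 = 126.2 kJ/min.

126.236 kJ/min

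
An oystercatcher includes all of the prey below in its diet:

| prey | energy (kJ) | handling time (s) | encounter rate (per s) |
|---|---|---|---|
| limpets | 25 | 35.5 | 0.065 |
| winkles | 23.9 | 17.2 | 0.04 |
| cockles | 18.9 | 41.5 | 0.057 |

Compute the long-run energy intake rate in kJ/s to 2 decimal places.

0.58 kJ/s

R = (0.065×25 + 0.04×23.9 + 0.057×18.9) / (1 + 0.065×35.5 + 0.04×17.2 + 0.057×41.5) = 3.658/6.361 = 0.5751 kJ/s.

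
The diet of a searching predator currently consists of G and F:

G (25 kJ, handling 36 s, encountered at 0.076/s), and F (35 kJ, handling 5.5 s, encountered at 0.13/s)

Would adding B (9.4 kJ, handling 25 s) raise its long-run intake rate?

Intake rate on the current diet: R = (0.076×25 + 0.13×35) / (1 + 0.076×36 + 0.13×5.5) = 6.45/4.451 = 1.449 kJ/s.
B: E/h = 9.4/25 = 0.376 kJ/s.
Since 0.376 < R, time spent handling B is better spent searching.

No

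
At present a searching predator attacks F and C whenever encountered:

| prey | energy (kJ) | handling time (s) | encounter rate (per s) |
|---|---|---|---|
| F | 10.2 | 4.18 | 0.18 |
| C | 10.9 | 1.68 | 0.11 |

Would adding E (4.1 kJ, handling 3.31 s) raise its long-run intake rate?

On F and C alone, R = ΣλE/(1+Σλh) = 3.035/1.937 = 1.567 kJ/s.
E: E/h = 4.1/3.31 = 1.239 kJ/s.
Since 1.239 < R, time spent handling E is better spent searching.

No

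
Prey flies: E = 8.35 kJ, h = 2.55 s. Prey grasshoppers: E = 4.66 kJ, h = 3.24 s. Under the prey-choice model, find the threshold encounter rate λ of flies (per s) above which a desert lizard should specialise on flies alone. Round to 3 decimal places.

The zero-one rule: include grasshoppers iff E₂/h₂ > λE₁/(1+λh₁). Equality gives the switch point.
λE₁h₂ = E₂ + λE₂h₁ ⇒ λ = E₂/(E₁h₂ − E₂h₁) = 4.66/(27.05 − 11.88) = 0.3072 per s.

0.307 per s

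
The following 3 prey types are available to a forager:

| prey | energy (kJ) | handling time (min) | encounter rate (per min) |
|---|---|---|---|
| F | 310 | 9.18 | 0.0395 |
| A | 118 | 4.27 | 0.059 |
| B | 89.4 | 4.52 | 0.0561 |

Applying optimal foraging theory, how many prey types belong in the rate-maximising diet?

E/h in descending order: F 33.8, A 27.6, B 19.8 kJ/min. The optimal diet is the largest prefix of this list for which every included type satisfies E_i/h_i > R on the types above it.
Rate on top 1: 8.986. A: 27.6 > 8.986 → include.
Rate on top 2: 11.9. B: 19.8 > 11.9 → include.
Optimal diet: F, A, B — 3 of 3 types.

3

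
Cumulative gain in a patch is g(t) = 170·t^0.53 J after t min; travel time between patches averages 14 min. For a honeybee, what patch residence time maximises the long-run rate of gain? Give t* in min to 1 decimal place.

Maximise g(t)/(T+t): set derivative to zero → g'(t)(T+t) = g(t).
g'(t) = 0.53·170·t^-0.47. Setting 0.53·170·t^-0.47 = 170·t^0.53/(14+t) gives 0.53(14+t) = t, so 0.47·t = 0.53×14.
t* = 0.53×14/0.47 = 15.79 min.

15.8 min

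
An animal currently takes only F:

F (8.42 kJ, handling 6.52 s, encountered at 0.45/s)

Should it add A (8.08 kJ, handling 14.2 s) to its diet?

Current rate: (0.45×8.42)/(1 + 0.45×6.52) = 0.9631 kJ/s.
Profitability of A: 8.08/14.2 = 0.569 kJ/s.
Since 0.569 < R, time spent handling A is better spent searching.

No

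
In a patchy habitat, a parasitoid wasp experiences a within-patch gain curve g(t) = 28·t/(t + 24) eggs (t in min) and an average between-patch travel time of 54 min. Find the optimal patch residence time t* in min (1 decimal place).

Maximise g(t)/(T+t): set derivative to zero → g'(t)(T+t) = g(t).
g'(t) = 28·24/(t + 24)². Setting 28·24/(t+24)² = 28t/[(t+24)(54+t)] gives 24(54+t) = t(t+24), so t² = 24×54 = 1296.
t* = √1296 = 36 min.

36.0 min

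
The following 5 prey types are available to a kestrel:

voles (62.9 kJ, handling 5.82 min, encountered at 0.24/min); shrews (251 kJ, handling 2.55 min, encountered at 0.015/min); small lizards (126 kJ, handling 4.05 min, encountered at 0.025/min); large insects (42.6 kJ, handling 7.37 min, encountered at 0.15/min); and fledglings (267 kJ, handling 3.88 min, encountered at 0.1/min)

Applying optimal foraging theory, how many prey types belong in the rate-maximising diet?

3

Rank by E/h (kJ/min): shrews 98.4, fledglings 68.8, small lizards 31.1, voles 10.8, large insects 5.78. Include each in turn until the next type's E/h falls below the running intake rate.
Rate on top 1: 3.626. fledglings: 68.8 > 3.626 → include.
Rate on top 2: 21.36. small lizards: 31.1 > 21.36 → include.
Rate on top 3: 22.01. voles: 10.8 < 22.01 → exclude; stop.
Optimal diet: shrews, fledglings, small lizards — 3 of 5 types.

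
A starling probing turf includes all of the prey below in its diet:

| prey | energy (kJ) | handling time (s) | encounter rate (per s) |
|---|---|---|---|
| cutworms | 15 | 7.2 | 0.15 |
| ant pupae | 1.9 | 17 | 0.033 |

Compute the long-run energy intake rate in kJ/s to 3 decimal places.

R = (0.15×15 + 0.033×1.9) / (1 + 0.15×7.2 + 0.033×17) = 2.313/2.641 = 0.8757 kJ/s.

0.876 kJ/s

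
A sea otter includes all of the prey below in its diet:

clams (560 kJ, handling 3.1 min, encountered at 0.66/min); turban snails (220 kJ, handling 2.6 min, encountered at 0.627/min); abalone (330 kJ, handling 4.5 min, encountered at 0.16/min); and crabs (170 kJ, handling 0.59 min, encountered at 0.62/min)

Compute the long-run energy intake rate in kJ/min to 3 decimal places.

115.540 kJ/min

R = Σλ_iE_i / (1 + Σλ_ih_i)
Numerator: 0.66×560 + 0.627×220 + 0.16×330 + 0.62×170 = 665.7
Denominator: 1 + 0.66×3.1 + 0.627×2.6 + 0.16×4.5 + 0.62×0.59 = 5.762
R = 665.7/5.762 = 115.5 kJ/min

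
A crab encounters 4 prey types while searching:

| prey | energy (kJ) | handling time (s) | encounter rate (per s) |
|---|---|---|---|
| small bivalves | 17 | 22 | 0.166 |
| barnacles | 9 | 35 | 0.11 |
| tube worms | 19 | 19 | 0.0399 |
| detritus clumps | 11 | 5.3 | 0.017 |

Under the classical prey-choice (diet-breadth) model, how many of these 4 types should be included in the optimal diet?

3

E/h in descending order: detritus clumps 2.08, tube worms 1, small bivalves 0.773, barnacles 0.257 kJ/s. The optimal diet is the largest prefix of this list for which every included type satisfies E_i/h_i > R on the types above it.
Rate on top 1: 0.1715. tube worms: 1 > 0.1715 → include.
Rate on top 2: 0.5114. small bivalves: 0.773 > 0.5114 → include.
Rate on top 3: 0.6849. barnacles: 0.257 < 0.6849 → exclude; stop.
Optimal diet: detritus clumps, tube worms, small bivalves — 3 of 4 types.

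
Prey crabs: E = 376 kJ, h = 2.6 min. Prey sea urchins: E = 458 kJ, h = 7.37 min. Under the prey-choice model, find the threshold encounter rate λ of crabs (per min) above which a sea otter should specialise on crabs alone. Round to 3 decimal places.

0.290 per min

The zero-one rule: include sea urchins iff E₂/h₂ > λE₁/(1+λh₁). Equality gives the switch point.
λE₁h₂ = E₂ + λE₂h₁ ⇒ λ = E₂/(E₁h₂ − E₂h₁) = 458/(2771 − 1191) = 0.2898 per min.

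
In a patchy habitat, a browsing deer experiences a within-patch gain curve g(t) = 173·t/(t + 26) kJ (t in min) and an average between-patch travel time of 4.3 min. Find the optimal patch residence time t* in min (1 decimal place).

10.6 min

Maximise g(t)/(T+t): set derivative to zero → g'(t)(T+t) = g(t).
g'(t) = 173·26/(t + 26)². Setting 173·26/(t+26)² = 173t/[(t+26)(4.3+t)] gives 26(4.3+t) = t(t+26), so t² = 26×4.3 = 111.8.
t* = √111.8 = 10.57 min.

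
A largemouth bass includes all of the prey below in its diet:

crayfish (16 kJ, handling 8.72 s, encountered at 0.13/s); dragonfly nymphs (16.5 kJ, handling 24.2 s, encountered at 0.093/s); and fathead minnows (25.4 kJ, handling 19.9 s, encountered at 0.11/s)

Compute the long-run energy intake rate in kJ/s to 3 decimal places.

Energy encountered per unit search time: 0.13×16 + 0.093×16.5 + 0.11×25.4 = 6.409 kJ/s.
Handling time per unit search time: 0.13×8.72 + 0.093×24.2 + 0.11×19.9 = 5.573.
Rate = 6.409/(1 + 5.573) = 0.9749 kJ/s.

0.975 kJ/s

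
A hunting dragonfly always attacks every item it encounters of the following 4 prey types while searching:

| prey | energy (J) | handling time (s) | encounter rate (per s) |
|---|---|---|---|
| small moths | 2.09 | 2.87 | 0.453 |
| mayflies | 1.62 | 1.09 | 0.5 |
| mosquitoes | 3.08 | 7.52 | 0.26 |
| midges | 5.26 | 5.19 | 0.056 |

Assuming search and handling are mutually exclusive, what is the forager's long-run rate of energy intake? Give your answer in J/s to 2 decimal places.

0.56 J/s

Energy encountered per unit search time: 0.453×2.09 + 0.5×1.62 + 0.26×3.08 + 0.056×5.26 = 2.852 J/s.
Handling time per unit search time: 0.453×2.87 + 0.5×1.09 + 0.26×7.52 + 0.056×5.19 = 4.091.
Rate = 2.852/(1 + 4.091) = 0.5602 J/s.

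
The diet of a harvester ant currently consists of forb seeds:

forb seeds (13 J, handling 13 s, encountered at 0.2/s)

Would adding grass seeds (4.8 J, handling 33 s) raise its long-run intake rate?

No

Intake rate on the current diet: R = (0.2×13) / (1 + 0.2×13) = 2.6/3.6 = 0.7222 J/s.
Profitability of grass seeds: 4.8/33 = 0.1455 J/s.
0.1455 < 0.7222, so adding grass seeds would lower the average — exclude it.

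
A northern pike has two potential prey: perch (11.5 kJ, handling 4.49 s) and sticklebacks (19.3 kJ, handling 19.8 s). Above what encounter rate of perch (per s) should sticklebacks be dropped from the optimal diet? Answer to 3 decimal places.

0.137 per s

At the threshold, the rate on perch alone equals the profitability of sticklebacks: λ·11.5/(1 + λ·4.49) = 19.3/19.8 = 0.9747.
Rearranging, λ(11.5 − 0.9747×4.49) = 0.9747, so λ = 0.9747/7.123 = 0.1368 per s.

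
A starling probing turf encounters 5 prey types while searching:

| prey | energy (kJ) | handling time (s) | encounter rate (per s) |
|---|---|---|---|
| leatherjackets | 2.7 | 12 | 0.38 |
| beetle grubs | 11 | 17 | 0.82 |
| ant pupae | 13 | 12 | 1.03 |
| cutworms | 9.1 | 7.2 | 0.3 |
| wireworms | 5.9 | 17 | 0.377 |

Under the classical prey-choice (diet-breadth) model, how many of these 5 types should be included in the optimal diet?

Rank by E/h (kJ/s): cutworms 1.26, ant pupae 1.08, beetle grubs 0.647, wireworms 0.347, leatherjackets 0.225. Include each in turn until the next type's E/h falls below the running intake rate.
Rate on top 1: 0.8639. ant pupae: 1.08 > 0.8639 → include.
Rate on top 2: 1.039. beetle grubs: 0.647 < 1.039 → exclude; stop.
Optimal diet: cutworms, ant pupae — 2 of 5 types.

2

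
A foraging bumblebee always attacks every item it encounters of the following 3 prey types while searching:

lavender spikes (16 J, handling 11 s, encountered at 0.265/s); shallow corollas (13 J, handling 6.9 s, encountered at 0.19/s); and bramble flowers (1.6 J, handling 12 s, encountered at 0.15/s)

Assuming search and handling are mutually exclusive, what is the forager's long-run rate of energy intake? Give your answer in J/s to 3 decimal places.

0.989 J/s

R = Σλ_iE_i / (1 + Σλ_ih_i)
Numerator: 0.265×16 + 0.19×13 + 0.15×1.6 = 6.95
Denominator: 1 + 0.265×11 + 0.19×6.9 + 0.15×12 = 7.026
R = 6.95/7.026 = 0.9892 J/s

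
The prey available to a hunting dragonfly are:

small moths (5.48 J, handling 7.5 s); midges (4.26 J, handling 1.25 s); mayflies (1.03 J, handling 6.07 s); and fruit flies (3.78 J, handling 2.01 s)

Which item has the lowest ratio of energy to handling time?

Profitability E/h (J/s): small moths = 5.48/7.5 = 0.731, midges = 4.26/1.25 = 3.41, mayflies = 1.03/6.07 = 0.17, fruit flies = 3.78/2.01 = 1.88.
Ranked: midges > fruit flies > small moths > mayflies.

mayflies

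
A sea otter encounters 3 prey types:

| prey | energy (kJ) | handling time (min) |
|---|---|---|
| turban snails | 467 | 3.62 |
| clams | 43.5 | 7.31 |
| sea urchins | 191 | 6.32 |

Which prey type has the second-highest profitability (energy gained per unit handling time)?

sea urchins

In descending order of E/h:
turban snails: 467/3.62 = 129 kJ/min
sea urchins: 191/6.32 = 30.2 kJ/min
clams: 43.5/7.31 = 5.95 kJ/min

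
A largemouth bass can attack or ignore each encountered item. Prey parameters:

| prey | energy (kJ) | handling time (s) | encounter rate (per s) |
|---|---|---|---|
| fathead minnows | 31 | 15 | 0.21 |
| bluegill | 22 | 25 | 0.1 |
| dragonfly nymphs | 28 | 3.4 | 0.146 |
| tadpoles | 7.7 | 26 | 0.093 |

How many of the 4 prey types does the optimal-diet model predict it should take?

1

Profitabilities (E/h, kJ/s): dragonfly nymphs 8.24, fathead minnows 2.07, bluegill 0.88, tadpoles 0.296. Add prey in this order while the next type's profitability exceeds the intake rate on those already taken.
Rate on top 1: 2.732. fathead minnows: 2.07 < 2.732 → exclude; stop.
Optimal diet: dragonfly nymphs — 1 of 4 types.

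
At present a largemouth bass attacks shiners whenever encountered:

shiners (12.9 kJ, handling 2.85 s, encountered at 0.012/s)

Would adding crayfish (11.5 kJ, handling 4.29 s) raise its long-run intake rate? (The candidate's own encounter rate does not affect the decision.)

Yes

On shiners alone, R = ΣλE/(1+Σλh) = 0.1548/1.034 = 0.1497 kJ/s.
crayfish: E/h = 11.5/4.29 = 2.681 kJ/s.
2.681 > 0.1497, so adding crayfish raises the average — include it.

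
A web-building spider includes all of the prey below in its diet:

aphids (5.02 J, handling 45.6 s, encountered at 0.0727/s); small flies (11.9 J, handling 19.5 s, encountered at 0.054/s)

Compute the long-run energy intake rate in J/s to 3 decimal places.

R = (0.0727×5.02 + 0.054×11.9) / (1 + 0.0727×45.6 + 0.054×19.5) = 1.008/5.368 = 0.1877 J/s.

0.188 J/s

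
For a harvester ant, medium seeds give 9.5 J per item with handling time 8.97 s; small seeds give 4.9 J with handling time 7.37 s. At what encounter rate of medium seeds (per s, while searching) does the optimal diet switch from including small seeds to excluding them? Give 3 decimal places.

At the threshold, the rate on medium seeds alone equals the profitability of small seeds: λ·9.5/(1 + λ·8.97) = 4.9/7.37 = 0.6649.
Rearranging, λ(9.5 − 0.6649×8.97) = 0.6649, so λ = 0.6649/3.536 = 0.188 per s.

0.188 per s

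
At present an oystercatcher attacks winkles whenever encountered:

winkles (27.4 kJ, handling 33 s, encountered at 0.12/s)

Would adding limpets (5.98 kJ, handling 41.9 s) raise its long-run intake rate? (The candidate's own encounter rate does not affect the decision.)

On winkles alone, R = ΣλE/(1+Σλh) = 3.288/4.96 = 0.6629 kJ/s.
Profitability of limpets: 5.98/41.9 = 0.1427 kJ/s.
0.1427 < 0.6629, so adding limpets would lower the average — exclude it.

No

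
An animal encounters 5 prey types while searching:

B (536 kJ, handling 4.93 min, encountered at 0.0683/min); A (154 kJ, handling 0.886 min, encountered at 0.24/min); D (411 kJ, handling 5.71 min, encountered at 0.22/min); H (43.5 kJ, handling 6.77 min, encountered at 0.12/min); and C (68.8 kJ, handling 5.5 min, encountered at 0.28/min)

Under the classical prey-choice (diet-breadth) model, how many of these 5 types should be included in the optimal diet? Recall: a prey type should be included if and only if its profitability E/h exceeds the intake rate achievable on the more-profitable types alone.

Rank by E/h (kJ/min): A 174, B 109, D 72, C 12.5, H 6.43. Include each in turn until the next type's E/h falls below the running intake rate.
Rate on top 1: 30.48. B: 109 > 30.48 → include.
Rate on top 2: 47.48. D: 72 > 47.48 → include.
Rate on top 3: 58.45. C: 12.5 < 58.45 → exclude; stop.
Optimal diet: A, B, D — 3 of 5 types.

3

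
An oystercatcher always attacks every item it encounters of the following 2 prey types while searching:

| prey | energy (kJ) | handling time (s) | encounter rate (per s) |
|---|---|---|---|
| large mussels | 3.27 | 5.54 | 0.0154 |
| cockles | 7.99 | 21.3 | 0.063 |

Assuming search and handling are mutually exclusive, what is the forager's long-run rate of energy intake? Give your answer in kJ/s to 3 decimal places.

0.228 kJ/s

R = Σλ_iE_i / (1 + Σλ_ih_i)
Numerator: 0.0154×3.27 + 0.063×7.99 = 0.5537
Denominator: 1 + 0.0154×5.54 + 0.063×21.3 = 2.427
R = 0.5537/2.427 = 0.2281 kJ/s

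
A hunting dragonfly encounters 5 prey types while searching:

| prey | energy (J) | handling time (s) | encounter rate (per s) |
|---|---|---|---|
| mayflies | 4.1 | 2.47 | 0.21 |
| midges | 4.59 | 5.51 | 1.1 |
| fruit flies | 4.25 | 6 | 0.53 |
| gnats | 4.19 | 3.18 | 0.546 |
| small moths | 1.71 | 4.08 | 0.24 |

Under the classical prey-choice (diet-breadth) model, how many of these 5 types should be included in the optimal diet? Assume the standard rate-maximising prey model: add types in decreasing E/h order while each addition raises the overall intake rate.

Profitabilities (E/h, J/s): mayflies 1.66, gnats 1.32, midges 0.833, fruit flies 0.708, small moths 0.419. Add prey in this order while the next type's profitability exceeds the intake rate on those already taken.
Rate on top 1: 0.5669. gnats: 1.32 > 0.5669 → include.
Rate on top 2: 0.9674. midges: 0.833 < 0.9674 → exclude; stop.
Optimal diet: mayflies, gnats — 2 of 5 types.

2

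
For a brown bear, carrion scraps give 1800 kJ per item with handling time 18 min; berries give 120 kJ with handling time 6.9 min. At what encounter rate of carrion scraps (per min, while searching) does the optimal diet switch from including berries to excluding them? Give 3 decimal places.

0.012 per min

Drop berries once their profitability E₂/h₂ falls below the rate achievable on carrion scraps alone: E₂/h₂ = λE₁/(1 + λh₁).
Solve for λ: λE₁h₂ = E₂(1 + λh₁) → λ(E₁h₂ − E₂h₁) = E₂ → λ = E₂/(E₁h₂ − E₂h₁).
λ = 120/(1800×6.9 − 120×18) = 120/1.026e+04 = 0.0117 per min.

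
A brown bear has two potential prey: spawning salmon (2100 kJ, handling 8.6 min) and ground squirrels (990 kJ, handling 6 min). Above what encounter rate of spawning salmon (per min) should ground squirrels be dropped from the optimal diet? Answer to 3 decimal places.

At the threshold, the rate on spawning salmon alone equals the profitability of ground squirrels: λ·2100/(1 + λ·8.6) = 990/6 = 165.
Rearranging, λ(2100 − 165×8.6) = 165, so λ = 165/681 = 0.2423 per min.

0.242 per min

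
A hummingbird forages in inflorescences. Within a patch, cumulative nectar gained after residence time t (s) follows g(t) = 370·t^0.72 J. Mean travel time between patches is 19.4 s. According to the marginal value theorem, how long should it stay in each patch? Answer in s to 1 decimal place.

49.9 s

Maximise g(t)/(T+t): set derivative to zero → g'(t)(T+t) = g(t).
g'(t) = 0.72·370·t^-0.28. Setting 0.72·370·t^-0.28 = 370·t^0.72/(19.4+t) gives 0.72(19.4+t) = t, so 0.28·t = 0.72×19.4.
t* = 0.72×19.4/0.28 = 49.89 s.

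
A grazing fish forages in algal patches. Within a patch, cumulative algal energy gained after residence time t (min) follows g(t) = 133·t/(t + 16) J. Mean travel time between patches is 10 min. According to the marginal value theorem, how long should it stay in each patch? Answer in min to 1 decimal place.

12.6 min

By the marginal value theorem, leave when the instantaneous gain rate g'(t) equals the habitat-wide average g(t)/(T + t).
g'(t) = 133·16/(t + 16)². Setting 133·16/(t+16)² = 133t/[(t+16)(10+t)] gives 16(10+t) = t(t+16), so t² = 16×10 = 160.
t* = √160 = 12.65 min.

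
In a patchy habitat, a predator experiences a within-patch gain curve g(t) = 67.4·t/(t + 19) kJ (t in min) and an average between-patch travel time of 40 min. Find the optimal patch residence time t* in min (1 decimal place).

Optimal t* satisfies g'(t*) = g(t*)/(T + t*).
g'(t) = 67.4·19/(t + 19)². Setting 67.4·19/(t+19)² = 67.4t/[(t+19)(40+t)] gives 19(40+t) = t(t+19), so t² = 19×40 = 760.
t* = √760 = 27.57 min.

27.6 min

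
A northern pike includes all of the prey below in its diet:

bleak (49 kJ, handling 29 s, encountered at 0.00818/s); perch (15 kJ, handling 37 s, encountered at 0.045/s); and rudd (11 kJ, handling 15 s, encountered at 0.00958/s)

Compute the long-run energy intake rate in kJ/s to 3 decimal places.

0.388 kJ/s

R = (0.00818×49 + 0.045×15 + 0.00958×11) / (1 + 0.00818×29 + 0.045×37 + 0.00958×15) = 1.181/3.046 = 0.3878 kJ/s.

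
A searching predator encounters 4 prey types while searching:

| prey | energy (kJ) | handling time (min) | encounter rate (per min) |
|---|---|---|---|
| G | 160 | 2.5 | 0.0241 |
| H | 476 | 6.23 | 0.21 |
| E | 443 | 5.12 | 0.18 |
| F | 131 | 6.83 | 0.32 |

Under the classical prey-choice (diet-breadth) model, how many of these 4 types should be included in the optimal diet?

3

Rank by E/h (kJ/min): E 86.5, H 76.4, G 64, F 19.2. Include each in turn until the next type's E/h falls below the running intake rate.
Rate on top 1: 41.5. H: 76.4 > 41.5 → include.
Rate on top 2: 55.64. G: 64 > 55.64 → include.
Rate on top 3: 55.79. F: 19.2 < 55.79 → exclude; stop.
Optimal diet: E, H, G — 3 of 4 types.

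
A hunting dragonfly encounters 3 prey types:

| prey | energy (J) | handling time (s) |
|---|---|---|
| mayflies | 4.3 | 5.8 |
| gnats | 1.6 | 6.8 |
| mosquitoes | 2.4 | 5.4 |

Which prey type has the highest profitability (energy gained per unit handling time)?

In descending order of E/h:
mayflies: 4.3/5.8 = 0.741 J/s
mosquitoes: 2.4/5.4 = 0.444 J/s
gnats: 1.6/6.8 = 0.235 J/s

mayflies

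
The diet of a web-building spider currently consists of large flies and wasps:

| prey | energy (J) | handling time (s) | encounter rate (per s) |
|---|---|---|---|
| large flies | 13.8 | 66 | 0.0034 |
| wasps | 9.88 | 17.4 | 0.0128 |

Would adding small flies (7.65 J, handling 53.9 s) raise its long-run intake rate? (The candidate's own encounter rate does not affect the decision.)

Intake rate on the current diet: R = (0.0034×13.8 + 0.0128×9.88) / (1 + 0.0034×66 + 0.0128×17.4) = 0.1734/1.447 = 0.1198 J/s.
small flies: E/h = 7.65/53.9 = 0.1419 J/s.
0.1419 > 0.1198, so adding small flies raises the average — include it.

Yes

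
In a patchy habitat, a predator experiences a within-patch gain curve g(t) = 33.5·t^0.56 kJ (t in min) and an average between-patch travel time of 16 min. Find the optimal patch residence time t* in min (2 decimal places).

20.36 min

Optimal t* satisfies g'(t*) = g(t*)/(T + t*).
g'(t) = 0.56·33.5·t^-0.44. Setting 0.56·33.5·t^-0.44 = 33.5·t^0.56/(16+t) gives 0.56(16+t) = t, so 0.44·t = 0.56×16.
t* = 0.56×16/0.44 = 20.36 min.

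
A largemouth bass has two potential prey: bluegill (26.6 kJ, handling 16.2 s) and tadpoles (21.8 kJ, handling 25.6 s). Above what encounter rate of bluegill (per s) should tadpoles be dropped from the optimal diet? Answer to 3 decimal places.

The zero-one rule: include tadpoles iff E₂/h₂ > λE₁/(1+λh₁). Equality gives the switch point.
λE₁h₂ = E₂ + λE₂h₁ ⇒ λ = E₂/(E₁h₂ − E₂h₁) = 21.8/(681 − 353.2) = 0.0665 per s.

0.067 per s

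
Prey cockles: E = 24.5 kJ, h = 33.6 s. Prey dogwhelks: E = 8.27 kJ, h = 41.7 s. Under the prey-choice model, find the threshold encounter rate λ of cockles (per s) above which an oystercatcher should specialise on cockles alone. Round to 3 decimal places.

At the threshold, the rate on cockles alone equals the profitability of dogwhelks: λ·24.5/(1 + λ·33.6) = 8.27/41.7 = 0.1983.
Rearranging, λ(24.5 − 0.1983×33.6) = 0.1983, so λ = 0.1983/17.84 = 0.01112 per s.

0.011 per s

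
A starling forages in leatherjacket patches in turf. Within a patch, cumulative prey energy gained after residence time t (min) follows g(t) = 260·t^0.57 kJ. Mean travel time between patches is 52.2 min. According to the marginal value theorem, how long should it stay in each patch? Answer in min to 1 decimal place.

69.2 min

Maximise g(t)/(T+t): set derivative to zero → g'(t)(T+t) = g(t).
g'(t) = 0.57·260·t^-0.43. Setting 0.57·260·t^-0.43 = 260·t^0.57/(52.2+t) gives 0.57(52.2+t) = t, so 0.43·t = 0.57×52.2.
t* = 0.57×52.2/0.43 = 69.2 min.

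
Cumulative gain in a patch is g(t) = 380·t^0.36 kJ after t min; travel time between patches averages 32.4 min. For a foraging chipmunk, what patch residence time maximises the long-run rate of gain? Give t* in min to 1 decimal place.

By the marginal value theorem, leave when the instantaneous gain rate g'(t) equals the habitat-wide average g(t)/(T + t).
g'(t) = 0.36·380·t^-0.64. Setting 0.36·380·t^-0.64 = 380·t^0.36/(32.4+t) gives 0.36(32.4+t) = t, so 0.64·t = 0.36×32.4.
t* = 0.36×32.4/0.64 = 18.22 min.

18.2 min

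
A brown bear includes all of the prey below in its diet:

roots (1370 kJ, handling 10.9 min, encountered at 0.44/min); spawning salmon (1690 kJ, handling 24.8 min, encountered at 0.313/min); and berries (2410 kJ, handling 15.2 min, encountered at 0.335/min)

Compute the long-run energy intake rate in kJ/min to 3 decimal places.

Energy encountered per unit search time: 0.44×1370 + 0.313×1690 + 0.335×2410 = 1939 kJ/min.
Handling time per unit search time: 0.44×10.9 + 0.313×24.8 + 0.335×15.2 = 17.65.
Rate = 1939/(1 + 17.65) = 104 kJ/min.

103.972 kJ/min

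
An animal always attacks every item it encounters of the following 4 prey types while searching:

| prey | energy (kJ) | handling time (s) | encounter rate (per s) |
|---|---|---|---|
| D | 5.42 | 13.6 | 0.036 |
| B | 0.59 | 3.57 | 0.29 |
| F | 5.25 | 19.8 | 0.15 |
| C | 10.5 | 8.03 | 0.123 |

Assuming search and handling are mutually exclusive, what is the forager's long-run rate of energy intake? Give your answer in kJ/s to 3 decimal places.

R = Σλ_iE_i / (1 + Σλ_ih_i)
Numerator: 0.036×5.42 + 0.29×0.59 + 0.15×5.25 + 0.123×10.5 = 2.445
Denominator: 1 + 0.036×13.6 + 0.29×3.57 + 0.15×19.8 + 0.123×8.03 = 6.483
R = 2.445/6.483 = 0.3772 kJ/s

0.377 kJ/s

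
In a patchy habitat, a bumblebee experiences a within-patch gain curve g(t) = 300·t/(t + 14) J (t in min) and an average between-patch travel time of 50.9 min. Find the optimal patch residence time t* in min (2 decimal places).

Optimal t* satisfies g'(t*) = g(t*)/(T + t*).
g'(t) = 300·14/(t + 14)². Setting 300·14/(t+14)² = 300t/[(t+14)(50.9+t)] gives 14(50.9+t) = t(t+14), so t² = 14×50.9 = 712.6.
t* = √712.6 = 26.69 min.

26.69 min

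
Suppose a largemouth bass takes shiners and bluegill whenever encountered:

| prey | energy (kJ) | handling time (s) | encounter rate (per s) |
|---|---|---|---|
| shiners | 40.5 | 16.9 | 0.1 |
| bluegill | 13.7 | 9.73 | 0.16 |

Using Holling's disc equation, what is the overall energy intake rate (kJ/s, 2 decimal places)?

Energy encountered per unit search time: 0.1×40.5 + 0.16×13.7 = 6.242 kJ/s.
Handling time per unit search time: 0.1×16.9 + 0.16×9.73 = 3.247.
Rate = 6.242/(1 + 3.247) = 1.47 kJ/s.

1.47 kJ/s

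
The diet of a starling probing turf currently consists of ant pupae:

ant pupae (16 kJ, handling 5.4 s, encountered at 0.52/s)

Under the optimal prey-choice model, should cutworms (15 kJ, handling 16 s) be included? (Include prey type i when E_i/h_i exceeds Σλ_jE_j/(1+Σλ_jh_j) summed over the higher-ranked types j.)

No

On ant pupae alone, R = ΣλE/(1+Σλh) = 8.32/3.808 = 2.185 kJ/s.
cutworms: E/h = 15/16 = 0.9375 kJ/s.
Since 0.9375 < R, time spent handling cutworms is better spent searching.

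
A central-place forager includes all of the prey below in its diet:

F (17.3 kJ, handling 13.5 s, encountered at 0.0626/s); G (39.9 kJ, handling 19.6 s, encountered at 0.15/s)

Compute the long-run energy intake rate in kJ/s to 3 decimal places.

1.477 kJ/s

R = (0.0626×17.3 + 0.15×39.9) / (1 + 0.0626×13.5 + 0.15×19.6) = 7.068/4.785 = 1.477 kJ/s.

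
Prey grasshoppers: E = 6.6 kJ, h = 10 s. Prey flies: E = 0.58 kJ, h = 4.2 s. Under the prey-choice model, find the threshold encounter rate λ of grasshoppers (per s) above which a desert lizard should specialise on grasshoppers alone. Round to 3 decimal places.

At the threshold, the rate on grasshoppers alone equals the profitability of flies: λ·6.6/(1 + λ·10) = 0.58/4.2 = 0.1381.
Rearranging, λ(6.6 − 0.1381×10) = 0.1381, so λ = 0.1381/5.219 = 0.02646 per s.

0.026 per s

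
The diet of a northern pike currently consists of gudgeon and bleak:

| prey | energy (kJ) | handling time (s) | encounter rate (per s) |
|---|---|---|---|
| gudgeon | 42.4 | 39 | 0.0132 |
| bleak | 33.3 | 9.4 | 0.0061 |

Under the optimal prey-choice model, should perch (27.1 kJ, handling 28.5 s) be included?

Yes

Intake rate on the current diet: R = (0.0132×42.4 + 0.0061×33.3) / (1 + 0.0132×39 + 0.0061×9.4) = 0.7628/1.572 = 0.4852 kJ/s.
perch: E/h = 27.1/28.5 = 0.9509 kJ/s.
Since 0.9509 > R, including perch increases the long-run rate.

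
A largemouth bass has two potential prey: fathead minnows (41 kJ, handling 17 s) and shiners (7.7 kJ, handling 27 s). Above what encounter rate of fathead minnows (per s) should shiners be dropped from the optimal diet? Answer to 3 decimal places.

0.008 per s

At the threshold, the rate on fathead minnows alone equals the profitability of shiners: λ·41/(1 + λ·17) = 7.7/27 = 0.2852.
Rearranging, λ(41 − 0.2852×17) = 0.2852, so λ = 0.2852/36.15 = 0.007889 per s.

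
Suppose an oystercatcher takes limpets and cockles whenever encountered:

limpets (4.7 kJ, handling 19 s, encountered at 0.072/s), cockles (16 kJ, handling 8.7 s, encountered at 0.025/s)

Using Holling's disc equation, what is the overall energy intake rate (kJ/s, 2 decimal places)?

Energy encountered per unit search time: 0.072×4.7 + 0.025×16 = 0.7384 kJ/s.
Handling time per unit search time: 0.072×19 + 0.025×8.7 = 1.585.
Rate = 0.7384/(1 + 1.585) = 0.2856 kJ/s.

0.29 kJ/s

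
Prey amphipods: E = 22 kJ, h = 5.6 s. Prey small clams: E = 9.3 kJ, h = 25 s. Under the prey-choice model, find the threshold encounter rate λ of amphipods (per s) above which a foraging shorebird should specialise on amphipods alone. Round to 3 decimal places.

0.019 per s

At the threshold, the rate on amphipods alone equals the profitability of small clams: λ·22/(1 + λ·5.6) = 9.3/25 = 0.372.
Rearranging, λ(22 − 0.372×5.6) = 0.372, so λ = 0.372/19.92 = 0.01868 per s.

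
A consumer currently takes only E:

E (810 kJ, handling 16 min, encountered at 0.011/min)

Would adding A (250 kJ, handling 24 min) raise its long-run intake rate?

Yes

On E alone, R = ΣλE/(1+Σλh) = 8.91/1.176 = 7.577 kJ/min.
Profitability of A: 250/24 = 10.42 kJ/min.
Since 10.42 > R, including A increases the long-run rate.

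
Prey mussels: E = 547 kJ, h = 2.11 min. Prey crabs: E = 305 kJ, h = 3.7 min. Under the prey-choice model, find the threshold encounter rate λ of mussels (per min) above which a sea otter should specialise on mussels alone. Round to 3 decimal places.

0.221 per min

Drop crabs once their profitability E₂/h₂ falls below the rate achievable on mussels alone: E₂/h₂ = λE₁/(1 + λh₁).
Solve for λ: λE₁h₂ = E₂(1 + λh₁) → λ(E₁h₂ − E₂h₁) = E₂ → λ = E₂/(E₁h₂ − E₂h₁).
λ = 305/(547×3.7 − 305×2.11) = 305/1380 = 0.221 per min.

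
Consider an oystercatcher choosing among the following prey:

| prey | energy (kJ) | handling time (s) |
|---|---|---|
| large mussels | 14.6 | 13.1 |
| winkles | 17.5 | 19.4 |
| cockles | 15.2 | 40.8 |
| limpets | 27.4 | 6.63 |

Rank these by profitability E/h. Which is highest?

limpets

In descending order of E/h:
limpets: 27.4/6.63 = 4.13 kJ/s
large mussels: 14.6/13.1 = 1.11 kJ/s
winkles: 17.5/19.4 = 0.902 kJ/s
cockles: 15.2/40.8 = 0.373 kJ/s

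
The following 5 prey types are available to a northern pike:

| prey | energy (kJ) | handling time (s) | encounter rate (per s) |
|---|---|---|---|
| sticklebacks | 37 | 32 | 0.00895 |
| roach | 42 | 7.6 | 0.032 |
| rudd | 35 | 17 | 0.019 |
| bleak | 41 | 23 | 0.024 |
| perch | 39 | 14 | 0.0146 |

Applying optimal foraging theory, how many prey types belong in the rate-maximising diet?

4

Rank by E/h (kJ/s): roach 5.53, perch 2.79, rudd 2.06, bleak 1.78, sticklebacks 1.16. Include each in turn until the next type's E/h falls below the running intake rate.
Rate on top 1: 1.081. perch: 2.79 > 1.081 → include.
Rate on top 2: 1.322. rudd: 2.06 > 1.322 → include.
Rate on top 3: 1.456. bleak: 1.78 > 1.456 → include.
Rate on top 4: 1.534. sticklebacks: 1.16 < 1.534 → exclude; stop.
Optimal diet: roach, perch, rudd, bleak — 4 of 5 types.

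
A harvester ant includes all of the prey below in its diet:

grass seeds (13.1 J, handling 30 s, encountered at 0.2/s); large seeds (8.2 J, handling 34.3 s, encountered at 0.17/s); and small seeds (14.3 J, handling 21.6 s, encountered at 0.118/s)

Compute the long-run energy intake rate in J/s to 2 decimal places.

0.37 J/s

R = Σλ_iE_i / (1 + Σλ_ih_i)
Numerator: 0.2×13.1 + 0.17×8.2 + 0.118×14.3 = 5.701
Denominator: 1 + 0.2×30 + 0.17×34.3 + 0.118×21.6 = 15.38
R = 5.701/15.38 = 0.3707 J/s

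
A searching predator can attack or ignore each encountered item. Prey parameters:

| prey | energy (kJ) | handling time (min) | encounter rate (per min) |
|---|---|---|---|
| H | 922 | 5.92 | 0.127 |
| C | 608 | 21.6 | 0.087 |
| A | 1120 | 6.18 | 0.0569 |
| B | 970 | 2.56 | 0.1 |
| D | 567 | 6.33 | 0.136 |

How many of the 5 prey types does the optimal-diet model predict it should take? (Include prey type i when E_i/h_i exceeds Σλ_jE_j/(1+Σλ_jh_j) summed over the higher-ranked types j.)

E/h in descending order: B 379, A 181, H 156, D 89.6, C 28.1 kJ/min. The optimal diet is the largest prefix of this list for which every included type satisfies E_i/h_i > R on the types above it.
Rate on top 1: 77.23. A: 181 > 77.23 → include.
Rate on top 2: 99.98. H: 156 > 99.98 → include.
Rate on top 3: 117.7. D: 89.6 < 117.7 → exclude; stop.
Optimal diet: B, A, H — 3 of 5 types.

3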